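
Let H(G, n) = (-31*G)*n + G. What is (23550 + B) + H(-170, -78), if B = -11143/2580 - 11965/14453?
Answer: -14456290642679/37288740 ≈ -3.8769e+5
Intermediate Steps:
H(G, n) = G - 31*G*n (H(G, n) = -31*G*n + G = G - 31*G*n)
B = -191919479/37288740 (B = -11143*1/2580 - 11965*1/14453 = -11143/2580 - 11965/14453 = -191919479/37288740 ≈ -5.1469)
(23550 + B) + H(-170, -78) = (23550 - 191919479/37288740) - 170*(1 - 31*(-78)) = 877957907521/37288740 - 170*(1 + 2418) = 877957907521/37288740 - 170*2419 = 877957907521/37288740 - 411230 = -14456290642679/37288740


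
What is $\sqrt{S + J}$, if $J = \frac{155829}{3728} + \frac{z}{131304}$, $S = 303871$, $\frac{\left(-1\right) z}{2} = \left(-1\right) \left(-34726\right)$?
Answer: $\frac{\sqrt{71114146012392372381}}{15296916} \approx 551.28$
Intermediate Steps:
$z = -69452$ ($z = - 2 \left(\left(-1\right) \left(-34726\right)\right) = \left(-2\right) 34726 = -69452$)
$J = \frac{2525256745}{61187664}$ ($J = \frac{155829}{3728} - \frac{69452}{131304} = 155829 \cdot \frac{1}{3728} - \frac{17363}{32826} = \frac{155829}{3728} - \frac{17363}{32826} = \frac{2525256745}{61187664} \approx 41.271$)
$\sqrt{S + J} = \sqrt{303871 + \frac{2525256745}{61187664}} = \sqrt{\frac{18595681904089}{61187664}} = \frac{\sqrt{71114146012392372381}}{15296916}$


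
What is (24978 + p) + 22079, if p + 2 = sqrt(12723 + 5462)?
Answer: 47055 + sqrt(18185) ≈ 47190.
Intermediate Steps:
p = -2 + sqrt(18185) (p = -2 + sqrt(12723 + 5462) = -2 + sqrt(18185) ≈ 132.85)
(24978 + p) + 22079 = (24978 + (-2 + sqrt(18185))) + 22079 = (24976 + sqrt(18185)) + 22079 = 47055 + sqrt(18185)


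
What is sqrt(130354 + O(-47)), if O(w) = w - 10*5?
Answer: 3*sqrt(14473) ≈ 360.91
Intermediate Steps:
O(w) = -50 + w (O(w) = w - 50 = -50 + w)
sqrt(130354 + O(-47)) = sqrt(130354 + (-50 - 47)) = sqrt(130354 - 97) = sqrt(130257) = 3*sqrt(14473)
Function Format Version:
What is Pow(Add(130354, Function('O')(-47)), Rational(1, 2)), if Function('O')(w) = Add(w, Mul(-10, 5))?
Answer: Mul(3, Pow(14473, Rational(1, 2))) ≈ 360.91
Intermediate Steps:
Function('O')(w) = Add(-50, w) (Function('O')(w) = Add(w, -50) = Add(-50, w))
Pow(Add(130354, Function('O')(-47)), Rational(1, 2)) = Pow(Add(130354, Add(-50, -47)), Rational(1, 2)) = Pow(Add(130354, -97), Rational(1, 2)) = Pow(130257, Rational(1, 2)) = Mul(3, Pow(14473, Rational(1, 2)))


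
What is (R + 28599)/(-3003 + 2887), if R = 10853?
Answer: -9863/29 ≈ -340.10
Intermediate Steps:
(R + 28599)/(-3003 + 2887) = (10853 + 28599)/(-3003 + 2887) = 39452/(-116) = 39452*(-1/116) = -9863/29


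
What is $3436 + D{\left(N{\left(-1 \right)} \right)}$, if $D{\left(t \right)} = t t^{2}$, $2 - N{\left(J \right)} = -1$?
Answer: $3463$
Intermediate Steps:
$N{\left(J \right)} = 3$ ($N{\left(J \right)} = 2 - -1 = 2 + 1 = 3$)
$D{\left(t \right)} = t^{3}$
$3436 + D{\left(N{\left(-1 \right)} \right)} = 3436 + 3^{3} = 3436 + 27 = 3463$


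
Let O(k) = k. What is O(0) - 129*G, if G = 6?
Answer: -774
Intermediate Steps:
O(0) - 129*G = 0 - 129*6 = 0 - 774 = -774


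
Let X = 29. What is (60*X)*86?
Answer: 149640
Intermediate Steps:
(60*X)*86 = (60*29)*86 = 1740*86 = 149640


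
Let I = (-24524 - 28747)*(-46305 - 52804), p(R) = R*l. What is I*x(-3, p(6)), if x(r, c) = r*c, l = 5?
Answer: -475167198510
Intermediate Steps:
p(R) = 5*R (p(R) = R*5 = 5*R)
x(r, c) = c*r
I = 5279635539 (I = -53271*(-99109) = 5279635539)
I*x(-3, p(6)) = 5279635539*((5*6)*(-3)) = 5279635539*(30*(-3)) = 5279635539*(-90) = -475167198510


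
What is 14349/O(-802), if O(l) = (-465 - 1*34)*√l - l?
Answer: 14349/249803 + 7160151*I*√802/200342006 ≈ 0.057441 + 1.0121*I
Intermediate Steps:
O(l) = -l - 499*√l (O(l) = (-465 - 34)*√l - l = -499*√l - l = -l - 499*√l)
14349/O(-802) = 14349/(-1*(-802) - 499*I*√802) = 14349/(802 - 499*I*√802)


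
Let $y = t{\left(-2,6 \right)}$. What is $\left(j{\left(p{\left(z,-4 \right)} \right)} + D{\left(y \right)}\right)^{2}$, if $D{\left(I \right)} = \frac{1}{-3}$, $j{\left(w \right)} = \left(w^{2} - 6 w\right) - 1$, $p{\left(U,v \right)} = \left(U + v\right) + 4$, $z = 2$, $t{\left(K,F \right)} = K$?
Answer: $\frac{784}{9} \approx 87.111$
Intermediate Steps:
$p{\left(U,v \right)} = 4 + U + v$
$y = -2$
$j{\left(w \right)} = -1 + w^{2} - 6 w$
$D{\left(I \right)} = - \frac{1}{3}$
$\left(j{\left(p{\left(z,-4 \right)} \right)} + D{\left(y \right)}\right)^{2} = \left(\left(-1 + \left(4 + 2 - 4\right)^{2} - 6 \left(4 + 2 - 4\right)\right) - \frac{1}{3}\right)^{2} = \left(\left(-1 + 2^{2} - 12\right) - \frac{1}{3}\right)^{2} = \left(\left(-1 + 4 - 12\right) - \frac{1}{3}\right)^{2} = \left(-9 - \frac{1}{3}\right)^{2} = \left(- \frac{28}{3}\right)^{2} = \frac{784}{9}$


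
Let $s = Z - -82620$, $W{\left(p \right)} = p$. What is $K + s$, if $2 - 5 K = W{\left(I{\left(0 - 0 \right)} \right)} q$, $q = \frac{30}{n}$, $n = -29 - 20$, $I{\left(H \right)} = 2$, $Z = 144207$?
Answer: $\frac{55572773}{245} \approx 2.2683 \cdot 10^{5}$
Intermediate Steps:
$n = -49$ ($n = -29 - 20 = -49$)
$q = - \frac{30}{49}$ ($q = \frac{30}{-49} = 30 \left(- \frac{1}{49}\right) = - \frac{30}{49} \approx -0.61224$)
$K = \frac{158}{245}$ ($K = \frac{2}{5} - \frac{2 \left(- \frac{30}{49}\right)}{5} = \frac{2}{5} - - \frac{12}{49} = \frac{2}{5} + \frac{12}{49} = \frac{158}{245} \approx 0.6449$)
$s = 226827$ ($s = 144207 - -82620 = 144207 + 82620 = 226827$)
$K + s = \frac{158}{245} + 226827 = \frac{55572773}{245}$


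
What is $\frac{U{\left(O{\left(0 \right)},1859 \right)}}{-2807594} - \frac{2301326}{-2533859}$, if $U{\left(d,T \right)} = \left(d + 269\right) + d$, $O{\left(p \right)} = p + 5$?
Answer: $\frac{6460482122983}{7114047325246} \approx 0.90813$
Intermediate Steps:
$O{\left(p \right)} = 5 + p$
$U{\left(d,T \right)} = 269 + 2 d$ ($U{\left(d,T \right)} = \left(269 + d\right) + d = 269 + 2 d$)
$\frac{U{\left(O{\left(0 \right)},1859 \right)}}{-2807594} - \frac{2301326}{-2533859} = \frac{269 + 2 \left(5 + 0\right)}{-2807594} - \frac{2301326}{-2533859} = \left(269 + 2 \cdot 5\right) \left(- \frac{1}{2807594}\right) - - \frac{2301326}{2533859} = \left(269 + 10\right) \left(- \frac{1}{2807594}\right) + \frac{2301326}{2533859} = 279 \left(- \frac{1}{2807594}\right) + \frac{2301326}{2533859} = - \frac{279}{2807594} + \frac{2301326}{2533859} = \frac{6460482122983}{7114047325246}$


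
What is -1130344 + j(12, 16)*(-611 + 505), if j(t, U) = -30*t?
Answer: -1092184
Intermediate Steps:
-1130344 + j(12, 16)*(-611 + 505) = -1130344 + (-30*12)*(-611 + 505) = -1130344 - 360*(-106) = -1130344 + 38160 = -1092184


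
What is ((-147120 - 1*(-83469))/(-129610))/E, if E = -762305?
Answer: -63651/98802351050 ≈ -6.4423e-7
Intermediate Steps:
((-147120 - 1*(-83469))/(-129610))/E = ((-147120 - 1*(-83469))/(-129610))/(-762305) = ((-147120 + 83469)*(-1/129610))*(-1/762305) = -63651*(-1/129610)*(-1/762305) = (63651/129610)*(-1/762305) = -63651/98802351050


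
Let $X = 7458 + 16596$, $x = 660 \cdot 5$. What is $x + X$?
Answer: $27354$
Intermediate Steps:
$x = 3300$
$X = 24054$
$x + X = 3300 + 24054 = 27354$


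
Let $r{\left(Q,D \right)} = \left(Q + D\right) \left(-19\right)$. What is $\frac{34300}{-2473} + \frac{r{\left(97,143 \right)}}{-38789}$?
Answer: $- \frac{1319185820}{95925197} \approx -13.752$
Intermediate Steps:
$r{\left(Q,D \right)} = - 19 D - 19 Q$ ($r{\left(Q,D \right)} = \left(D + Q\right) \left(-19\right) = - 19 D - 19 Q$)
$\frac{34300}{-2473} + \frac{r{\left(97,143 \right)}}{-38789} = \frac{34300}{-2473} + \frac{\left(-19\right) 143 - 1843}{-38789} = 34300 \left(- \frac{1}{2473}\right) + \left(-2717 - 1843\right) \left(- \frac{1}{38789}\right) = - \frac{34300}{2473} - - \frac{4560}{38789} = - \frac{34300}{2473} + \frac{4560}{38789} = - \frac{1319185820}{95925197}$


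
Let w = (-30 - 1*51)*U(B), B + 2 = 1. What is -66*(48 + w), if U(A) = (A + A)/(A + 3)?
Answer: -8514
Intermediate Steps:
B = -1 (B = -2 + 1 = -1)
U(A) = 2*A/(3 + A) (U(A) = (2*A)/(3 + A) = 2*A/(3 + A))
w = 81 (w = (-30 - 1*51)*(2*(-1)/(3 - 1)) = (-30 - 51)*(2*(-1)/2) = -162*(-1)/2 = -81*(-1) = 81)
-66*(48 + w) = -66*(48 + 81) = -66*129 = -8514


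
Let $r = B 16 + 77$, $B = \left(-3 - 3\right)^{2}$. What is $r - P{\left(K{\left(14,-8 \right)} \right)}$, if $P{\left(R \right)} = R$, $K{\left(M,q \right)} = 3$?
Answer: $650$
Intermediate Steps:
$B = 36$ ($B = \left(-6\right)^{2} = 36$)
$r = 653$ ($r = 36 \cdot 16 + 77 = 576 + 77 = 653$)
$r - P{\left(K{\left(14,-8 \right)} \right)} = 653 - 3 = 650$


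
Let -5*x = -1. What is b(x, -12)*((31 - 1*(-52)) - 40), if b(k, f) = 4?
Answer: 172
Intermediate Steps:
x = ⅕ (x = -⅕*(-1) = ⅕ ≈ 0.20000)
b(x, -12)*((31 - 1*(-52)) - 40) = 4*((31 - 1*(-52)) - 40) = 4*((31 + 52) - 40) = 4*(83 - 40) = 4*43 = 172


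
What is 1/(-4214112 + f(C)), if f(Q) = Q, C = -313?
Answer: -1/4214425 ≈ -2.3728e-7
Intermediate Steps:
1/(-4214112 + f(C)) = 1/(-4214112 - 313) = 1/(-4214425) = -1/4214425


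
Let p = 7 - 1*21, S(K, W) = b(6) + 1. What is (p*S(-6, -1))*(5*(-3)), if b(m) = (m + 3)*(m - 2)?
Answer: 7770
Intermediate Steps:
b(m) = (-2 + m)*(3 + m) (b(m) = (3 + m)*(-2 + m) = (-2 + m)*(3 + m))
S(K, W) = 37 (S(K, W) = (-6 + 6 + 6²) + 1 = (-6 + 6 + 36) + 1 = 36 + 1 = 37)
p = -14 (p = 7 - 21 = -14)
(p*S(-6, -1))*(5*(-3)) = (-14*37)*(5*(-3)) = -518*(-15) = 7770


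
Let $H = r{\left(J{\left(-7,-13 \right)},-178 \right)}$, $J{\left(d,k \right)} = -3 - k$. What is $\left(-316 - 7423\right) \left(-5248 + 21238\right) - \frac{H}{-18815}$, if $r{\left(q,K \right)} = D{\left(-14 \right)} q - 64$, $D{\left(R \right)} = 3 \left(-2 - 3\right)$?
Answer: $- \frac{2328292467364}{18815} \approx -1.2375 \cdot 10^{8}$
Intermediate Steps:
$D{\left(R \right)} = -15$ ($D{\left(R \right)} = 3 \left(-5\right) = -15$)
$r{\left(q,K \right)} = -64 - 15 q$ ($r{\left(q,K \right)} = - 15 q - 64 = -64 - 15 q$)
$H = -214$ ($H = -64 - 15 \left(-3 - -13\right) = -64 - 15 \left(-3 + 13\right) = -64 - 150 = -214$)
$\left(-316 - 7423\right) \left(-5248 + 21238\right) - \frac{H}{-18815} = \left(-316 - 7423\right) \left(-5248 + 21238\right) - - \frac{214}{-18815} = \left(-7739\right) 15990 - \left(-214\right) \left(- \frac{1}{18815}\right) = -123746610 - \frac{214}{18815} = - \frac{2328292467364}{18815}$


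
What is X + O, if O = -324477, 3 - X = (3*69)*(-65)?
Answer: -311019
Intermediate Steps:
X = 13458 (X = 3 - 3*69*(-65) = 3 - 207*(-65) = 3 - 1*(-13455) = 3 + 13455 = 13458)
X + O = 13458 - 324477 = -311019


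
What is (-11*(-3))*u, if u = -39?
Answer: -1287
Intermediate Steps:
(-11*(-3))*u = -11*(-3)*(-39) = 33*(-39) = -1287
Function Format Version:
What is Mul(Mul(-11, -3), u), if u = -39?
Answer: -1287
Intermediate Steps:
Mul(Mul(-11, -3), u) = Mul(Mul(-11, -3), -39) = Mul(33, -39) = -1287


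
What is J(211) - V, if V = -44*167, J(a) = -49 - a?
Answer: 7088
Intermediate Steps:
V = -7348
J(211) - V = (-49 - 1*211) - 1*(-7348) = (-49 - 211) + 7348 = -260 + 7348 = 7088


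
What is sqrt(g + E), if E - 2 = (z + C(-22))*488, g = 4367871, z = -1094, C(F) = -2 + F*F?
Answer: sqrt(4069217) ≈ 2017.2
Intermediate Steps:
C(F) = -2 + F**2
E = -298654 (E = 2 + (-1094 + (-2 + (-22)**2))*488 = 2 + (-1094 + (-2 + 484))*488 = 2 + (-1094 + 482)*488 = 2 - 612*488 = 2 - 298656 = -298654)
sqrt(g + E) = sqrt(4367871 - 298654) = sqrt(4069217)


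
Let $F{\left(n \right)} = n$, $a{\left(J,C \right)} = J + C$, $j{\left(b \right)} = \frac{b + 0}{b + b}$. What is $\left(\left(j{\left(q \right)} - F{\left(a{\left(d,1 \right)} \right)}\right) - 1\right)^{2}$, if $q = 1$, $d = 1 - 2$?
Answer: $\frac{1}{4} \approx 0.25$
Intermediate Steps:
$d = -1$ ($d = 1 - 2 = -1$)
$j{\left(b \right)} = \frac{1}{2}$ ($j{\left(b \right)} = \frac{b}{2 b} = b \frac{1}{2 b} = \frac{1}{2}$)
$a{\left(J,C \right)} = C + J$
$\left(\left(j{\left(q \right)} - F{\left(a{\left(d,1 \right)} \right)}\right) - 1\right)^{2} = \left(\left(\frac{1}{2} - \left(1 - 1\right)\right) - 1\right)^{2} = \left(\left(\frac{1}{2} - 0\right) - 1\right)^{2} = \left(\left(\frac{1}{2} + 0\right) - 1\right)^{2} = \left(\frac{1}{2} - 1\right)^{2} = \left(- \frac{1}{2}\right)^{2} = \frac{1}{4}$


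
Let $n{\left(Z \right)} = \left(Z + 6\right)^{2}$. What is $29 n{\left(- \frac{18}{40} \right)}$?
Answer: $\frac{357309}{400} \approx 893.27$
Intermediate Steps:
$n{\left(Z \right)} = \left(6 + Z\right)^{2}$
$29 n{\left(- \frac{18}{40} \right)} = 29 \left(6 - \frac{18}{40}\right)^{2} = 29 \left(6 - \frac{9}{20}\right)^{2} = 29 \left(\frac{111}{20}\right)^{2} = 29 \cdot \frac{12321}{400} = \frac{357309}{400}$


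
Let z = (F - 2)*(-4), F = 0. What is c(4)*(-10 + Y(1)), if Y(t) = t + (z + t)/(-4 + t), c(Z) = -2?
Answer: 24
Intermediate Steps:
z = 8 (z = (0 - 2)*(-4) = -2*(-4) = 8)
Y(t) = t + (8 + t)/(-4 + t)
c(4)*(-10 + Y(1)) = -2*(-10 + (8 + 1² - 3*1)/(-4 + 1)) = -2*(-10 + (8 + 1 - 3)/(-3)) = -2*(-10 - ⅓*6) = -2*(-10 - 2) = -2*(-12) = 24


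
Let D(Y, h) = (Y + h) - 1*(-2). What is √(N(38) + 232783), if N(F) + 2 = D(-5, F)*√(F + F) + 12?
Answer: √(232793 + 70*√19) ≈ 482.80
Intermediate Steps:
D(Y, h) = 2 + Y + h (D(Y, h) = (Y + h) + 2 = 2 + Y + h)
N(F) = 10 + √2*√F*(-3 + F) (N(F) = -2 + ((2 - 5 + F)*√(F + F) + 12) = -2 + ((-3 + F)*√(2*F) + 12) = -2 + ((-3 + F)*(√2*√F) + 12) = -2 + (√2*√F*(-3 + F) + 12) = -2 + (12 + √2*√F*(-3 + F)) = 10 + √2*√F*(-3 + F))
√(N(38) + 232783) = √((10 + √2*√38*(-3 + 38)) + 232783) = √((10 + √2*√38*35) + 232783) = √((10 + 70*√19) + 232783) = √(232793 + 70*√19)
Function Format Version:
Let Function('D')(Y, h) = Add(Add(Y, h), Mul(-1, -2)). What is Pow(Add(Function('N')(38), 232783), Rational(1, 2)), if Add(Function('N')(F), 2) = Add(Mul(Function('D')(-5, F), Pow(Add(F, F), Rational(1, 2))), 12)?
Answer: Pow(Add(232793, Mul(70, Pow(19, Rational(1, 2)))), Rational(1, 2)) ≈ 482.80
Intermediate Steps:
Function('D')(Y, h) = Add(2, Y, h) (Function('D')(Y, h) = Add(Add(Y, h), 2) = Add(2, Y, h))
Function('N')(F) = Add(10, Mul(Pow(2, Rational(1, 2)), Pow(F, Rational(1, 2)), Add(-3, F))) (Function('N')(F) = Add(-2, Add(Mul(Add(2, -5, F), Pow(Add(F, F), Rational(1, 2))), 12)) = Add(-2, Add(Mul(Add(-3, F), Pow(Mul(2, F), Rational(1, 2))), 12)) = Add(-2, Add(Mul(Add(-3, F), Mul(Pow(2, Rational(1, 2)), Pow(F, Rational(1, 2)))), 12)) = Add(-2, Add(Mul(Pow(2, Rational(1, 2)), Pow(F, Rational(1, 2)), Add(-3, F)), 12)) = Add(-2, Add(12, Mul(Pow(2, Rational(1, 2)), Pow(F, Rational(1, 2)), Add(-3, F)))) = Add(10, Mul(Pow(2, Rational(1, 2)), Pow(F, Rational(1, 2)), Add(-3, F))))
Pow(Add(Function('N')(38), 232783), Rational(1, 2)) = Pow(Add(Add(10, Mul(Pow(2, Rational(1, 2)), Pow(38, Rational(1, 2)), Add(-3, 38))), 232783), Rational(1, 2)) = Pow(Add(Add(10, Mul(Pow(2, Rational(1, 2)), Pow(38, Rational(1, 2)), 35)), 232783), Rational(1, 2)) = Pow(Add(Add(10, Mul(70, Pow(19, Rational(1, 2)))), 232783), Rational(1, 2)) = Pow(Add(232793, Mul(70, Pow(19, Rational(1, 2)))), Rational(1, 2))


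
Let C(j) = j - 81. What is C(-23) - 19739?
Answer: -19843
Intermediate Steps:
C(j) = -81 + j
C(-23) - 19739 = (-81 - 23) - 19739 = -104 - 19739 = -19843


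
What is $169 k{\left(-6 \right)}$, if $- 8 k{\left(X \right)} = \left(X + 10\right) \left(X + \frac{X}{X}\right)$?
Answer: $\frac{845}{2} \approx 422.5$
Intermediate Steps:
$k{\left(X \right)} = - \frac{\left(1 + X\right) \left(10 + X\right)}{8}$ ($k{\left(X \right)} = - \frac{\left(X + 10\right) \left(X + \frac{X}{X}\right)}{8} = - \frac{\left(10 + X\right) \left(X + 1\right)}{8} = - \frac{\left(10 + X\right) \left(1 + X\right)}{8} = - \frac{\left(1 + X\right) \left(10 + X\right)}{8}$)
$169 k{\left(-6 \right)} = 169 \left(- \frac{5}{4} - - \frac{33}{4} - \frac{\left(-6\right)^{2}}{8}\right) = 169 \left(- \frac{5}{4} + \frac{33}{4} - \frac{9}{2}\right) = 169 \cdot \frac{5}{2} = \frac{845}{2}$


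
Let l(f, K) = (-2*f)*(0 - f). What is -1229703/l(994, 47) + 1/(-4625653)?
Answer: -5688181347131/9140623375016 ≈ -0.62230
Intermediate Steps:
l(f, K) = 2*f² (l(f, K) = (-2*f)*(-f) = 2*f²)
-1229703/l(994, 47) + 1/(-4625653) = -1229703/(2*994²) + 1/(-4625653) = -1229703/(2*988036) - 1/4625653 = -1229703/1976072 - 1/4625653 = -5688181347131/9140623375016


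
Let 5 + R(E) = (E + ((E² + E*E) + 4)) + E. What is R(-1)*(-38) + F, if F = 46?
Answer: 84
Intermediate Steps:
R(E) = -1 + 2*E + 2*E² (R(E) = -5 + ((E + ((E² + E*E) + 4)) + E) = -5 + ((E + ((E² + E²) + 4)) + E) = -5 + ((E + (2*E² + 4)) + E) = -5 + ((E + (4 + 2*E²)) + E) = -5 + ((4 + E + 2*E²) + E) = -5 + (4 + 2*E + 2*E²) = -1 + 2*E + 2*E²)
R(-1)*(-38) + F = (-1 + 2*(-1) + 2*(-1)²)*(-38) + 46 = (-1 - 2 + 2*1)*(-38) + 46 = (-1 - 2 + 2)*(-38) + 46 = -1*(-38) + 46 = 38 + 46 = 84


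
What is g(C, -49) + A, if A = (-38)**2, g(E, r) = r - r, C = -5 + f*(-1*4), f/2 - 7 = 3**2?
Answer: 1444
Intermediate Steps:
f = 32 (f = 14 + 2*3**2 = 14 + 2*9 = 14 + 18 = 32)
C = -133 (C = -5 + 32*(-1*4) = -5 + 32*(-4) = -5 - 128 = -133)
g(E, r) = 0
A = 1444
g(C, -49) + A = 0 + 1444 = 1444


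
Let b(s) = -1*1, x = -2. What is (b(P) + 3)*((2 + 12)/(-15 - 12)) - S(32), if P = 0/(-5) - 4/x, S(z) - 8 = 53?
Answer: -1675/27 ≈ -62.037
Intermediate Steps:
S(z) = 61 (S(z) = 8 + 53 = 61)
P = 2 (P = 0/(-5) - 4/(-2) = 0*(-⅕) - 4*(-½) = 0 + 2 = 2)
b(s) = -1
(b(P) + 3)*((2 + 12)/(-15 - 12)) - S(32) = (-1 + 3)*((2 + 12)/(-15 - 12)) - 1*61 = 2*(14/(-27)) - 61 = 2*(14*(-1/27)) - 61 = 2*(-14/27) - 61 = -28/27 - 61 = -1675/27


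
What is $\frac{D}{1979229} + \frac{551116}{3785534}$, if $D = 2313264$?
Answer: $\frac{1641287382090}{1248739778881} \approx 1.3144$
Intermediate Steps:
$\frac{D}{1979229} + \frac{551116}{3785534} = \frac{2313264}{1979229} + \frac{551116}{3785534} = 2313264 \cdot \frac{1}{1979229} + 551116 \cdot \frac{1}{3785534} = \frac{771088}{659743} + \frac{275558}{1892767} = \frac{1641287382090}{1248739778881}$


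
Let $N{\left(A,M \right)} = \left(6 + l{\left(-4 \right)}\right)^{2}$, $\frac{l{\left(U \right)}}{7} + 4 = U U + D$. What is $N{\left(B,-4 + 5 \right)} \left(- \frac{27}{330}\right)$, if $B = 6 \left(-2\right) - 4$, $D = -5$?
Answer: $- \frac{495}{2} \approx -247.5$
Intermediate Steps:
$l{\left(U \right)} = -63 + 7 U^{2}$ ($l{\left(U \right)} = -28 + 7 \left(U U - 5\right) = -28 + 7 \left(U^{2} - 5\right) = -28 + 7 \left(-5 + U^{2}\right) = -28 + \left(-35 + 7 U^{2}\right) = -63 + 7 U^{2}$)
$B = -16$ ($B = -12 - 4 = -16$)
$N{\left(A,M \right)} = 3025$ ($N{\left(A,M \right)} = \left(6 - \left(63 - 7 \left(-4\right)^{2}\right)\right)^{2} = \left(6 + \left(-63 + 7 \cdot 16\right)\right)^{2} = \left(6 + \left(-63 + 112\right)\right)^{2} = \left(6 + 49\right)^{2} = 55^{2} = 3025$)
$N{\left(B,-4 + 5 \right)} \left(- \frac{27}{330}\right) = 3025 \left(- \frac{27}{330}\right) = 3025 \left(\left(-27\right) \frac{1}{330}\right) = 3025 \left(- \frac{9}{110}\right) = - \frac{495}{2}$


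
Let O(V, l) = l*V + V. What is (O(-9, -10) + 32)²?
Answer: 12769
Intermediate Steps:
O(V, l) = V + V*l (O(V, l) = V*l + V = V + V*l)
(O(-9, -10) + 32)² = (-9*(1 - 10) + 32)² = (-9*(-9) + 32)² = (81 + 32)² = 113² = 12769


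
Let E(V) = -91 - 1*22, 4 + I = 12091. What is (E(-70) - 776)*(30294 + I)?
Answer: -37676709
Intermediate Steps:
I = 12087 (I = -4 + 12091 = 12087)
E(V) = -113 (E(V) = -91 - 22 = -113)
(E(-70) - 776)*(30294 + I) = (-113 - 776)*(30294 + 12087) = -889*42381 = -37676709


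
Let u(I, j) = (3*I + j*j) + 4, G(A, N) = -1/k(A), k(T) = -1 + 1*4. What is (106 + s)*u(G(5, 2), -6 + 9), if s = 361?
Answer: 5604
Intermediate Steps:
k(T) = 3 (k(T) = -1 + 4 = 3)
G(A, N) = -⅓ (G(A, N) = -1/3 = -1*⅓ = -⅓)
u(I, j) = 4 + j² + 3*I (u(I, j) = (3*I + j²) + 4 = (j² + 3*I) + 4 = 4 + j² + 3*I)
(106 + s)*u(G(5, 2), -6 + 9) = (106 + 361)*(4 + (-6 + 9)² + 3*(-⅓)) = 467*(4 + 3² - 1) = 467*(4 + 9 - 1) = 467*12 = 5604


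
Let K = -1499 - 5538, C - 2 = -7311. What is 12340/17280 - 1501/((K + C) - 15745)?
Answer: 19863011/25998624 ≈ 0.76400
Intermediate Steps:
C = -7309 (C = 2 - 7311 = -7309)
K = -7037
12340/17280 - 1501/((K + C) - 15745) = 12340/17280 - 1501/((-7037 - 7309) - 15745) = 12340*(1/17280) - 1501/(-14346 - 15745) = 617/864 - 1501/(-30091) = 617/864 - 1501*(-1/30091) = 617/864 + 1501/30091 = 19863011/25998624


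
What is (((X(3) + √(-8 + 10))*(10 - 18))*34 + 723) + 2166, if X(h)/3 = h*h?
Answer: -4455 - 272*√2 ≈ -4839.7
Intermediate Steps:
X(h) = 3*h² (X(h) = 3*(h*h) = 3*h²)
(((X(3) + √(-8 + 10))*(10 - 18))*34 + 723) + 2166 = (((3*3² + √(-8 + 10))*(10 - 18))*34 + 723) + 2166 = (((3*9 + √2)*(-8))*34 + 723) + 2166 = (((27 + √2)*(-8))*34 + 723) + 2166 = ((-216 - 8*√2)*34 + 723) + 2166 = ((-7344 - 272*√2) + 723) + 2166 = (-6621 - 272*√2) + 2166 = -4455 - 272*√2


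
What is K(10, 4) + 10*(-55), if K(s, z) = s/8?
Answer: -2195/4 ≈ -548.75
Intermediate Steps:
K(s, z) = s/8 (K(s, z) = s*(⅛) = s/8)
K(10, 4) + 10*(-55) = (⅛)*10 + 10*(-55) = 5/4 - 550 = -2195/4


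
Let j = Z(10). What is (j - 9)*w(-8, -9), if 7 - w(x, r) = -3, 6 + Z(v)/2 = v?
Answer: -10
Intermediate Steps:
Z(v) = -12 + 2*v
w(x, r) = 10 (w(x, r) = 7 - 1*(-3) = 7 + 3 = 10)
j = 8 (j = -12 + 2*10 = -12 + 20 = 8)
(j - 9)*w(-8, -9) = (8 - 9)*10 = -1*10 = -10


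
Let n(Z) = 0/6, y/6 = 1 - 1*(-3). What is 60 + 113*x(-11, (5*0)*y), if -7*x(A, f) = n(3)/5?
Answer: 60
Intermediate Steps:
y = 24 (y = 6*(1 - 1*(-3)) = 6*(1 + 3) = 6*4 = 24)
n(Z) = 0 (n(Z) = 0*(⅙) = 0)
x(A, f) = 0 (x(A, f) = -0/5 = -⅐*0 = 0)
60 + 113*x(-11, (5*0)*y) = 60 + 113*0 = 60 + 0 = 60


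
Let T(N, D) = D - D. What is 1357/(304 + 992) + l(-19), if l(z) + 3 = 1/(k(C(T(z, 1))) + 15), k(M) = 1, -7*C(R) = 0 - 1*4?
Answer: -1225/648 ≈ -1.8904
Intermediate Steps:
T(N, D) = 0
C(R) = 4/7 (C(R) = -(0 - 1*4)/7 = -(0 - 4)/7 = -⅐*(-4) = 4/7)
l(z) = -47/16 (l(z) = -3 + 1/(1 + 15) = -3 + 1/16 = -47/16)
1357/(304 + 992) + l(-19) = 1357/(304 + 992) - 47/16 = 1357/1296 - 47/16 = -1225/648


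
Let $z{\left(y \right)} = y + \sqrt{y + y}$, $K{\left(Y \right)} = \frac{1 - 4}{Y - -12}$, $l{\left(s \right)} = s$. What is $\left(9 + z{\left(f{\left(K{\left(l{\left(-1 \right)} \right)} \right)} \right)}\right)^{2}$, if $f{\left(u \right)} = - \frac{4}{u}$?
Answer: $\frac{5305}{9} + \frac{284 \sqrt{66}}{9} \approx 845.8$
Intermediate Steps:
$K{\left(Y \right)} = - \frac{3}{12 + Y}$ ($K{\left(Y \right)} = - \frac{3}{Y + 12} = - \frac{3}{12 + Y}$)
$z{\left(y \right)} = y + \sqrt{2} \sqrt{y}$ ($z{\left(y \right)} = y + \sqrt{2 y} = y + \sqrt{2} \sqrt{y}$)
$\left(9 + z{\left(f{\left(K{\left(l{\left(-1 \right)} \right)} \right)} \right)}\right)^{2} = \left(9 + \left(- \frac{4}{\left(-3\right) \frac{1}{12 - 1}} + \sqrt{2} \sqrt{- \frac{4}{\left(-3\right) \frac{1}{12 - 1}}}\right)\right)^{2} = \left(9 + \left(- \frac{4}{\left(-3\right) \frac{1}{11}} + \sqrt{2} \sqrt{- \frac{4}{\left(-3\right) \frac{1}{11}}}\right)\right)^{2} = \left(9 + \left(- \frac{4}{- \frac{3}{11}} + \sqrt{2} \sqrt{- \frac{4}{- \frac{3}{11}}}\right)\right)^{2} = \left(9 + \left(\left(-4\right) \left(- \frac{11}{3}\right) + \sqrt{2} \sqrt{\left(-4\right) \left(- \frac{11}{3}\right)}\right)\right)^{2} = \left(9 + \left(\frac{44}{3} + \sqrt{2} \sqrt{\frac{44}{3}}\right)\right)^{2} = \left(9 + \left(\frac{44}{3} + \sqrt{2} \frac{2 \sqrt{33}}{3}\right)\right)^{2} = \left(9 + \left(\frac{44}{3} + \frac{2 \sqrt{66}}{3}\right)\right)^{2} = \left(\frac{71}{3} + \frac{2 \sqrt{66}}{3}\right)^{2}$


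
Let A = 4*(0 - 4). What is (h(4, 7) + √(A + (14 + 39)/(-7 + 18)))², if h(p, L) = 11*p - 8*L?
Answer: (132 - I*√1353)²/121 ≈ 132.82 - 80.254*I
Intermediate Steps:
h(p, L) = -8*L + 11*p
A = -16 (A = 4*(-4) = -16)
(h(4, 7) + √(A + (14 + 39)/(-7 + 18)))² = ((-8*7 + 11*4) + √(-16 + (14 + 39)/(-7 + 18)))² = ((-56 + 44) + √(-16 + 53/11))² = (-12 + √(-16 + 53*(1/11)))² = (-12 + √(-16 + 53/11))² = (-12 + √(-123/11))² = (-12 + I*√1353/11)²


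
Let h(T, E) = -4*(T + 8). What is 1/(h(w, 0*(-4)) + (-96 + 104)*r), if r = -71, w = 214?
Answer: -1/1456 ≈ -0.00068681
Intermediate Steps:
h(T, E) = -32 - 4*T (h(T, E) = -4*(8 + T) = -32 - 4*T)
1/(h(w, 0*(-4)) + (-96 + 104)*r) = 1/((-32 - 4*214) + (-96 + 104)*(-71)) = 1/((-32 - 856) + 8*(-71)) = 1/(-888 - 568) = 1/(-1456) = -1/1456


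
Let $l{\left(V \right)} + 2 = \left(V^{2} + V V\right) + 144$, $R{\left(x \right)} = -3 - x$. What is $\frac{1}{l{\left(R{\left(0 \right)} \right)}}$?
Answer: $\frac{1}{160} \approx 0.00625$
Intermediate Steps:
$l{\left(V \right)} = 142 + 2 V^{2}$ ($l{\left(V \right)} = -2 + \left(\left(V^{2} + V V\right) + 144\right) = -2 + \left(\left(V^{2} + V^{2}\right) + 144\right) = -2 + \left(2 V^{2} + 144\right) = -2 + \left(144 + 2 V^{2}\right) = 142 + 2 V^{2}$)
$\frac{1}{l{\left(R{\left(0 \right)} \right)}} = \frac{1}{142 + 2 \left(-3 - 0\right)^{2}} = \frac{1}{142 + 2 \left(-3 + 0\right)^{2}} = \frac{1}{142 + 2 \left(-3\right)^{2}} = \frac{1}{142 + 2 \cdot 9} = \frac{1}{142 + 18} = \frac{1}{160}$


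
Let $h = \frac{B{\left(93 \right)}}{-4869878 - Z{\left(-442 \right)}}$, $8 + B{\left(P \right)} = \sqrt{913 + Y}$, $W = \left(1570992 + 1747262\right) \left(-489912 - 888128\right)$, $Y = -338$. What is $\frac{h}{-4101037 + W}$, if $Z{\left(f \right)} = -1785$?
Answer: $- \frac{8}{22260284284931413321} + \frac{5 \sqrt{23}}{22260284284931413321} \approx 7.1783 \cdot 10^{-19}$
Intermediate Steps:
$W = -4572686742160$ ($W = 3318254 \left(-1378040\right) = -4572686742160$)
$B{\left(P \right)} = -8 + 5 \sqrt{23}$ ($B{\left(P \right)} = -8 + \sqrt{913 - 338} = -8 + \sqrt{575} = -8 + 5 \sqrt{23}$)
$h = \frac{8}{4868093} - \frac{5 \sqrt{23}}{4868093}$ ($h = \frac{-8 + 5 \sqrt{23}}{-4869878 - -1785} = \frac{-8 + 5 \sqrt{23}}{-4869878 + 1785} = \frac{-8 + 5 \sqrt{23}}{-4868093} = \left(-8 + 5 \sqrt{23}\right) \left(- \frac{1}{4868093}\right) = \frac{8}{4868093} - \frac{5 \sqrt{23}}{4868093} \approx -3.2824 \cdot 10^{-6}$)
$\frac{h}{-4101037 + W} = \frac{\frac{8}{4868093} - \frac{5 \sqrt{23}}{4868093}}{-4101037 - 4572686742160} = \frac{\frac{8}{4868093} - \frac{5 \sqrt{23}}{4868093}}{-4572690843197} = \left(\frac{8}{4868093} - \frac{5 \sqrt{23}}{4868093}\right) \left(- \frac{1}{4572690843197}\right) = - \frac{8}{22260284284931413321} + \frac{5 \sqrt{23}}{22260284284931413321}$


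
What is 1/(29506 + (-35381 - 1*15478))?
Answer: -1/21353 ≈ -4.6832e-5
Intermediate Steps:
1/(29506 + (-35381 - 1*15478)) = 1/(29506 + (-35381 - 15478)) = 1/(29506 - 50859) = 1/(-21353) = -1/21353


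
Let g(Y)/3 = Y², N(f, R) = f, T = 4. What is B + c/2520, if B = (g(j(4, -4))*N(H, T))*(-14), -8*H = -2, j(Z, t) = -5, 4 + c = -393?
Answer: -661897/2520 ≈ -262.66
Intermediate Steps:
c = -397 (c = -4 - 393 = -397)
H = ¼ (H = -⅛*(-2) = ¼ ≈ 0.25000)
g(Y) = 3*Y²
B = -525/2 (B = ((3*(-5)²)*(¼))*(-14) = ((3*25)*(¼))*(-14) = (75*(¼))*(-14) = (75/4)*(-14) = -525/2 ≈ -262.50)
B + c/2520 = -525/2 - 397/2520 = -661897/2520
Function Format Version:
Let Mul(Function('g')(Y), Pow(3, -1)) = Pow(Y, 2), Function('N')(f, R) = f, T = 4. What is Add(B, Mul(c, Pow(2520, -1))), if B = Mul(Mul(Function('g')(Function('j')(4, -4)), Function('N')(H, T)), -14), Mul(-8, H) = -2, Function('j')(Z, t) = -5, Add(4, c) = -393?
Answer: Rational(-661897, 2520) ≈ -262.66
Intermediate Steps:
c = -397 (c = Add(-4, -393) = -397)
H = Rational(1, 4) (H = Mul(Rational(-1, 8), -2) = Rational(1, 4) ≈ 0.25000)
Function('g')(Y) = Mul(3, Pow(Y, 2))
B = Rational(-525, 2) (B = Mul(Mul(Mul(3, Pow(-5, 2)), Rational(1, 4)), -14) = Mul(Mul(Mul(3, 25), Rational(1, 4)), -14) = Mul(Mul(75, Rational(1, 4)), -14) = Mul(Rational(75, 4), -14) = Rational(-525, 2) ≈ -262.50)
Add(B, Mul(c, Pow(2520, -1))) = Add(Rational(-525, 2), Mul(-397, Pow(2520, -1))) = Add(Rational(-525, 2), Mul(-397, Rational(1, 2520))) = Add(Rational(-525, 2), Rational(-397, 2520)) = Rational(-661897, 2520)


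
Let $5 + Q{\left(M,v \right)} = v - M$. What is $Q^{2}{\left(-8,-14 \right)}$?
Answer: $121$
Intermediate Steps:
$Q{\left(M,v \right)} = -5 + v - M$ ($Q{\left(M,v \right)} = -5 - \left(M - v\right) = -5 + v - M$)
$Q^{2}{\left(-8,-14 \right)} = \left(-5 - 14 - -8\right)^{2} = \left(-5 - 14 + 8\right)^{2} = \left(-11\right)^{2} = 121$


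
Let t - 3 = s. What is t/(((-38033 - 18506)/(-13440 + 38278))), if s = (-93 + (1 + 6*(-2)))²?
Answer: -268722322/56539 ≈ -4752.9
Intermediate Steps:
s = 10816 (s = (-93 + (1 - 12))² = (-93 - 11)² = (-104)² = 10816)
t = 10819 (t = 3 + 10816 = 10819)
t/(((-38033 - 18506)/(-13440 + 38278))) = 10819/(((-38033 - 18506)/(-13440 + 38278))) = 10819/((-56539/24838)) = 10819/((-56539*1/24838)) = 10819/(-56539/24838) = 10819*(-24838/56539) = -268722322/56539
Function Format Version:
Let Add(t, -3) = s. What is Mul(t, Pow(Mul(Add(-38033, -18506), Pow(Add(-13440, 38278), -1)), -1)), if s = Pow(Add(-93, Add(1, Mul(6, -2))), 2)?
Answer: Rational(-268722322, 56539) ≈ -4752.9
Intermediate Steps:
s = 10816 (s = Pow(Add(-93, Add(1, -12)), 2) = Pow(Add(-93, -11), 2) = Pow(-104, 2) = 10816)
t = 10819 (t = Add(3, 10816) = 10819)
Mul(t, Pow(Mul(Add(-38033, -18506), Pow(Add(-13440, 38278), -1)), -1)) = Mul(10819, Pow(Mul(Add(-38033, -18506), Pow(Add(-13440, 38278), -1)), -1)) = Mul(10819, Pow(Mul(-56539, Pow(24838, -1)), -1)) = Mul(10819, Pow(Mul(-56539, Rational(1, 24838)), -1)) = Mul(10819, Pow(Rational(-56539, 24838), -1)) = Mul(10819, Rational(-24838, 56539)) = Rational(-268722322, 56539)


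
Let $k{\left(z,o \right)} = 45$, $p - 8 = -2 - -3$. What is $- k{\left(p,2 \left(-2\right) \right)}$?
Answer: $-45$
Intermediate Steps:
$p = 9$ ($p = 8 - -1 = 8 + \left(-2 + 3\right) = 8 + 1 = 9$)
$- k{\left(p,2 \left(-2\right) \right)} = \left(-1\right) 45 = -45$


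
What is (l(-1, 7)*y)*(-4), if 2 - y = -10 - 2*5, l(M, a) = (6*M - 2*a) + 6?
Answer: 1232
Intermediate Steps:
l(M, a) = 6 - 2*a + 6*M (l(M, a) = (-2*a + 6*M) + 6 = 6 - 2*a + 6*M)
y = 22 (y = 2 - (-10 - 2*5) = 2 - (-10 - 1*10) = 2 - (-10 - 10) = 2 - 1*(-20) = 2 + 20 = 22)
(l(-1, 7)*y)*(-4) = ((6 - 2*7 + 6*(-1))*22)*(-4) = ((6 - 14 - 6)*22)*(-4) = -14*22*(-4) = -308*(-4) = 1232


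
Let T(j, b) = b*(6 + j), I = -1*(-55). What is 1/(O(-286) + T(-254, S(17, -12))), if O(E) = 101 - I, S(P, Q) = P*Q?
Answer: 1/50638 ≈ 1.9748e-5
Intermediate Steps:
I = 55
O(E) = 46 (O(E) = 101 - 1*55 = 101 - 55 = 46)
1/(O(-286) + T(-254, S(17, -12))) = 1/(46 + (17*(-12))*(6 - 254)) = 1/(46 - 204*(-248)) = 1/(46 + 50592) = 1/50638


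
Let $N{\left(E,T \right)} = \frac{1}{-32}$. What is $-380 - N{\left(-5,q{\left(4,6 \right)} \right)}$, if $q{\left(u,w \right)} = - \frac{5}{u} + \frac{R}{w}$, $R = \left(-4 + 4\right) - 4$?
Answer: $- \frac{12159}{32} \approx -379.97$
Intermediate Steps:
$R = -4$ ($R = 0 - 4 = -4$)
$q{\left(u,w \right)} = - \frac{5}{u} - \frac{4}{w}$
$N{\left(E,T \right)} = - \frac{1}{32}$
$-380 - N{\left(-5,q{\left(4,6 \right)} \right)} = -380 - - \frac{1}{32} = -380 + \frac{1}{32} = - \frac{12159}{32}$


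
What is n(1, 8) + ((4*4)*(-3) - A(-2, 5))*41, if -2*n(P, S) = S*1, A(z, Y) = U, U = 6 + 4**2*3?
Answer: -4186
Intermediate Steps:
U = 54 (U = 6 + 16*3 = 6 + 48 = 54)
A(z, Y) = 54
n(P, S) = -S/2
n(1, 8) + ((4*4)*(-3) - A(-2, 5))*41 = -1/2*8 + ((4*4)*(-3) - 1*54)*41 = -4 + (16*(-3) - 54)*41 = -4 + (-48 - 54)*41 = -4 - 102*41 = -4 - 4182 = -4186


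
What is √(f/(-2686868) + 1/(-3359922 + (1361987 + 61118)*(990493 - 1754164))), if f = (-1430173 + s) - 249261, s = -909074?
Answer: √57045648616009782970972327532740562/243337852480421103 ≈ 0.98153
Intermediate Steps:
f = -2588508 (f = (-1430173 - 909074) - 249261 = -2339247 - 249261 = -2588508)
√(f/(-2686868) + 1/(-3359922 + (1361987 + 61118)*(990493 - 1754164))) = √(-2588508/(-2686868) + 1/(-3359922 + (1361987 + 61118)*(990493 - 1754164))) = √(-2588508*(-1/2686868) + 1/(-3359922 + 1423105*(-763671))) = √(647127/671717 + 1/(-3359922 - 1086784018455)) = √(647127/671717 + 1/(-1086787378377)) = √(647127/671717 - 1/1086787378377) = √(703289455806301162/730013557441263309) = √57045648616009782970972327532740562/243337852480421103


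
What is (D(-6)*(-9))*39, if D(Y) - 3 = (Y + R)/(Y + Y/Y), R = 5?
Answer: -5616/5 ≈ -1123.2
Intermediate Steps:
D(Y) = 3 + (5 + Y)/(1 + Y) (D(Y) = 3 + (Y + 5)/(Y + Y/Y) = 3 + (5 + Y)/(Y + 1) = 3 + (5 + Y)/(1 + Y))
(D(-6)*(-9))*39 = ((4*(2 - 6)/(1 - 6))*(-9))*39 = ((4*(-4)/(-5))*(-9))*39 = ((4*(-1/5)*(-4))*(-9))*39 = ((16/5)*(-9))*39 = -144/5*39 = -5616/5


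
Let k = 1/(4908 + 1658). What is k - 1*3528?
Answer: -23164847/6566 ≈ -3528.0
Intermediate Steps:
k = 1/6566 ≈ 0.00015230
k - 1*3528 = 1/6566 - 1*3528 = 1/6566 - 3528 = -23164847/6566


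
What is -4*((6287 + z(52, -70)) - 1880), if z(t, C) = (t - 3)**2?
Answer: -27232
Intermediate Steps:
z(t, C) = (-3 + t)**2
-4*((6287 + z(52, -70)) - 1880) = -4*((6287 + (-3 + 52)**2) - 1880) = -4*((6287 + 49**2) - 1880) = -4*((6287 + 2401) - 1880) = -4*(8688 - 1880) = -4*6808 = -27232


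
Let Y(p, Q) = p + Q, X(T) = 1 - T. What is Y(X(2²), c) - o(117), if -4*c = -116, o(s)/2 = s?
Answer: -208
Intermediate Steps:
o(s) = 2*s
c = 29 (c = -¼*(-116) = 29)
Y(p, Q) = Q + p
Y(X(2²), c) - o(117) = (29 + (1 - 1*2²)) - 2*117 = (29 + (1 - 1*4)) - 1*234 = (29 + (1 - 4)) - 234 = (29 - 3) - 234 = 26 - 234 = -208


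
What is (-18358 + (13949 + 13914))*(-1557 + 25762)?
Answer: 230068525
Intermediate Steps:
(-18358 + (13949 + 13914))*(-1557 + 25762) = (-18358 + 27863)*24205 = 9505*24205 = 230068525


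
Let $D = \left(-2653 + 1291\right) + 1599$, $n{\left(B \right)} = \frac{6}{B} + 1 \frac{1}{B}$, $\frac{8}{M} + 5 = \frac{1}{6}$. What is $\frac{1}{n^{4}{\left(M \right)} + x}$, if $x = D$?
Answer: $\frac{5308416}{2956276273} \approx 0.0017956$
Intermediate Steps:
$M = - \frac{48}{29}$ ($M = \frac{8}{-5 + \frac{1}{6}} = \frac{8}{- \frac{29}{6}} = 8 \left(- \frac{6}{29}\right) = - \frac{48}{29} \approx -1.6552$)
$n{\left(B \right)} = \frac{7}{B}$ ($n{\left(B \right)} = \frac{6}{B} + \frac{1}{B} = \frac{7}{B}$)
$D = 237$ ($D = -1362 + 1599 = 237$)
$x = 237$
$\frac{1}{n^{4}{\left(M \right)} + x} = \frac{1}{\left(\frac{7}{- \frac{48}{29}}\right)^{4} + 237} = \frac{1}{\left(7 \left(- \frac{29}{48}\right)\right)^{4} + 237} = \frac{1}{\left(- \frac{203}{48}\right)^{4} + 237} = \frac{1}{\frac{1698181681}{5308416} + 237} = \frac{1}{\frac{2956276273}{5308416}} = \frac{5308416}{2956276273}$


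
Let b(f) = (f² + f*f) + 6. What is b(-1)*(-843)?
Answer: -6744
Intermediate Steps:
b(f) = 6 + 2*f² (b(f) = (f² + f²) + 6 = 2*f² + 6 = 6 + 2*f²)
b(-1)*(-843) = (6 + 2*(-1)²)*(-843) = (6 + 2*1)*(-843) = (6 + 2)*(-843) = 8*(-843) = -6744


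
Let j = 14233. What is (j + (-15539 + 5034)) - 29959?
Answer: -26231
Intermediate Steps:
(j + (-15539 + 5034)) - 29959 = (14233 + (-15539 + 5034)) - 29959 = (14233 - 10505) - 29959 = 3728 - 29959 = -26231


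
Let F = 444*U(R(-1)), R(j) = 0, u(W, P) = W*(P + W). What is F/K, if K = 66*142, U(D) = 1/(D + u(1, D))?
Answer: 37/781 ≈ 0.047375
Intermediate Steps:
U(D) = 1/(1 + 2*D) (U(D) = 1/(D + 1*(D + 1)) = 1/(D + 1*(1 + D)) = 1/(D + (1 + D)) = 1/(1 + 2*D))
K = 9372
F = 444 (F = 444/(1 + 2*0) = 444/(1 + 0) = 444/1 = 444*1 = 444)
F/K = 444/9372 = 444*(1/9372) = 37/781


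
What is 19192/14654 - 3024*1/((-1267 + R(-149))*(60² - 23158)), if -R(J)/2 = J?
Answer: 254675596/194480561 ≈ 1.3095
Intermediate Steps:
R(J) = -2*J
19192/14654 - 3024*1/((-1267 + R(-149))*(60² - 23158)) = 19192/14654 - 3024*1/((-1267 - 2*(-149))*(60² - 23158)) = 19192*(1/14654) - 3024*1/((-1267 + 298)*(3600 - 23158)) = 9596/7327 - 3024/((-969*(-19558))) = 9596/7327 - 3024/18951702 = 9596/7327 - 3024*1/18951702 = 9596/7327 - 72/451231 = 254675596/194480561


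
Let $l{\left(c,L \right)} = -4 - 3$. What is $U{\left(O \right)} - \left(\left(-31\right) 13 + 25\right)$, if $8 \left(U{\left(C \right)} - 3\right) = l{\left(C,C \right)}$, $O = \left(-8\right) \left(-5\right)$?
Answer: $\frac{3041}{8} \approx 380.13$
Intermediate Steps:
$l{\left(c,L \right)} = -7$ ($l{\left(c,L \right)} = -4 - 3 = -7$)
$O = 40$
$U{\left(C \right)} = \frac{17}{8}$ ($U{\left(C \right)} = 3 + \frac{1}{8} \left(-7\right) = 3 - \frac{7}{8} = \frac{17}{8}$)
$U{\left(O \right)} - \left(\left(-31\right) 13 + 25\right) = \frac{17}{8} - \left(\left(-31\right) 13 + 25\right) = \frac{17}{8} - \left(-403 + 25\right) = \frac{17}{8} - -378 = \frac{17}{8} + 378 = \frac{3041}{8}$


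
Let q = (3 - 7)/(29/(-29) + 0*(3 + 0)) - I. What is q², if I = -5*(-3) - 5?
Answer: 36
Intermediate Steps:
I = 10 (I = 15 - 5 = 10)
q = -6 (q = (3 - 7)/(29/(-29) + 0*(3 + 0)) - 1*10 = -4/(29*(-1/29) + 0*3) - 10 = -4/(-1 + 0) - 10 = -4/(-1) - 10 = -4*(-1) - 10 = 4 - 10 = -6)
q² = (-6)² = 36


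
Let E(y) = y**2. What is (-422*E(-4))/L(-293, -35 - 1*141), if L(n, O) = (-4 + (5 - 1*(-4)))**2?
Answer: -6752/25 ≈ -270.08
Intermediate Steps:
L(n, O) = 25 (L(n, O) = (-4 + (5 + 4))**2 = (-4 + 9)**2 = 5**2 = 25)
(-422*E(-4))/L(-293, -35 - 1*141) = -422*(-4)**2/25 = -422*16*(1/25) = -6752*1/25 = -6752/25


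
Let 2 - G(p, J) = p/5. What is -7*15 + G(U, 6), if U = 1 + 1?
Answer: -517/5 ≈ -103.40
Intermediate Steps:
U = 2
G(p, J) = 2 - p/5
-7*15 + G(U, 6) = -7*15 + (2 - ⅕*2) = -105 + (2 - ⅖) = -105 + 8/5 = -517/5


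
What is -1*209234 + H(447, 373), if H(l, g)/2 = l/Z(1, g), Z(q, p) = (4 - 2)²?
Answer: -418021/2 ≈ -2.0901e+5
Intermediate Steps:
Z(q, p) = 4 (Z(q, p) = 2² = 4)
H(l, g) = l/2 (H(l, g) = 2*(l/4) = l/2)
-1*209234 + H(447, 373) = -1*209234 + (½)*447 = -209234 + 447/2 = -418021/2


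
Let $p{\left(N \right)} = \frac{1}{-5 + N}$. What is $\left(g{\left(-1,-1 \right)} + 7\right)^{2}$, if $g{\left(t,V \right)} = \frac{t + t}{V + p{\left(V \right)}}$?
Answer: $\frac{3721}{49} \approx 75.939$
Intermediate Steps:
$g{\left(t,V \right)} = \frac{2 t}{V + \frac{1}{-5 + V}}$ ($g{\left(t,V \right)} = \frac{t + t}{V + \frac{1}{-5 + V}} = \frac{2 t}{V + \frac{1}{-5 + V}}$)
$\left(g{\left(-1,-1 \right)} + 7\right)^{2} = \left(2 \left(-1\right) \frac{1}{1 - \left(-5 - 1\right)} \left(-5 - 1\right) + 7\right)^{2} = \left(2 \left(-1\right) \frac{1}{1 - -6} \left(-6\right) + 7\right)^{2} = \left(2 \left(-1\right) \frac{1}{1 + 6} \left(-6\right) + 7\right)^{2} = \left(2 \left(-1\right) \frac{1}{7} \left(-6\right) + 7\right)^{2} = \left(\frac{12}{7} + 7\right)^{2} = \left(\frac{61}{7}\right)^{2} = \frac{3721}{49}$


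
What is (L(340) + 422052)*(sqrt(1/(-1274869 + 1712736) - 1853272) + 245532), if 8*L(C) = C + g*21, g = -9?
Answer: 207263812161/2 + 3376567*I*sqrt(355323225335914541)/3502936 ≈ 1.0363e+11 + 5.7459e+8*I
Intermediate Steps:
L(C) = -189/8 + C/8 (L(C) = (C - 9*21)/8 = (C - 189)/8 = (-189 + C)/8 = -189/8 + C/8)
(L(340) + 422052)*(sqrt(1/(-1274869 + 1712736) - 1853272) + 245532) = ((-189/8 + (1/8)*340) + 422052)*(sqrt(1/(-1274869 + 1712736) - 1853272) + 245532) = ((-189/8 + 85/2) + 422052)*(sqrt(1/437867 - 1853272) + 245532) = (151/8 + 422052)*(sqrt(1/437867 - 1853272) + 245532) = 3376567*(sqrt(-811486650823/437867) + 245532)/8 = 3376567*(I*sqrt(355323225335914541)/437867 + 245532)/8 = 3376567*(245532 + I*sqrt(355323225335914541)/437867)/8 = 207263812161/2 + 3376567*I*sqrt(355323225335914541)/3502936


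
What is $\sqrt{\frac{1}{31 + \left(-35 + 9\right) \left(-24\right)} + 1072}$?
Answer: $\frac{\sqrt{459915455}}{655} \approx 32.741$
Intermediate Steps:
$\sqrt{\frac{1}{31 + \left(-35 + 9\right) \left(-24\right)} + 1072} = \sqrt{\frac{1}{31 - -624} + 1072} = \sqrt{\frac{1}{31 + 624} + 1072} = \sqrt{\frac{1}{655} + 1072} = \sqrt{\frac{702161}{655}} = \frac{\sqrt{459915455}}{655}$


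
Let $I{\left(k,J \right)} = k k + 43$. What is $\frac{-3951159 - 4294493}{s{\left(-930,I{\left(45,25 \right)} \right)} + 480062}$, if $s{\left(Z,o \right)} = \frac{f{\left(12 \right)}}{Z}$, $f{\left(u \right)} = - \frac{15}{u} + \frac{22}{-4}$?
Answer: $- \frac{10224608480}{595276889} \approx -17.176$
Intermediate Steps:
$I{\left(k,J \right)} = 43 + k^{2}$ ($I{\left(k,J \right)} = k^{2} + 43 = 43 + k^{2}$)
$f{\left(u \right)} = - \frac{11}{2} - \frac{15}{u}$ ($f{\left(u \right)} = - \frac{15}{u} + 22 \left(- \frac{1}{4}\right) = - \frac{15}{u} - \frac{11}{2} = - \frac{11}{2} - \frac{15}{u}$)
$s{\left(Z,o \right)} = - \frac{27}{4 Z}$ ($s{\left(Z,o \right)} = \frac{- \frac{11}{2} - \frac{15}{12}}{Z} = \frac{- \frac{11}{2} - \frac{5}{4}}{Z} = - \frac{27}{4 Z}$)
$\frac{-3951159 - 4294493}{s{\left(-930,I{\left(45,25 \right)} \right)} + 480062} = \frac{-3951159 - 4294493}{- \frac{27}{4 \left(-930\right)} + 480062} = - \frac{8245652}{\left(- \frac{27}{4}\right) \left(- \frac{1}{930}\right) + 480062} = - \frac{8245652}{\frac{9}{1240} + 480062} = - \frac{8245652}{\frac{595276889}{1240}} = \left(-8245652\right) \frac{1240}{595276889} = - \frac{10224608480}{595276889}$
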